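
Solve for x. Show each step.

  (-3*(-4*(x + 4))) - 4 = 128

Step 1. [(-3*(-4*(x + 4))) - 4 = 128] the outer -4 inverts by adding 4, so sub: -3*(-4*(x + 4)) = 132.
Step 2. [-3*(-4*(x + 4)) = 132] LHS = -3·(…); ÷-3 both sides, so div: -4*(x + 4) = -44.
Step 3. [-4*(x + 4) = -44] -4·(inner) — divide through by -4, so div: x + 4 = 11.
Step 4. [x + 4 = 11] the outer +4 inverts by subtracting 4. So sub: x = 7.

Answer: x ∈ {7}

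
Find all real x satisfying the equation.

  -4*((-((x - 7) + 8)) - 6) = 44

Step 1. [-4*((-((x - 7) + 8)) - 6) = 44] -4·(inner) — divide through by -4. So div: (-((x - 7) + 8)) - 6 = -11.
Step 2. [(-((x - 7) + 8)) - 6 = -11] 6 comes off first (add 6), so sub: -((x - 7) + 8) = -5.
Step 3. [-((x - 7) + 8) = -5] LHS negated; negate both sides, so neg: (x - 7) + 8 = 5.
Step 4. [(x - 7) + 8 = 5] 8 comes off first (subtract 8) ⇒ sub: x - 7 = -3.
Step 5. [x - 7 = -3] peel the -7: add 7 from each side ⇒ sub: x = 4.

Answer: x ∈ {4}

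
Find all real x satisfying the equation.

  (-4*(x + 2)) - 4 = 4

Step 1. [(-4*(x + 2)) - 4 = 4] -4 | LHS and -4 | 4: pull -4 out. So factor: (x + 2) + 1 = -1.
Step 2. [(x + 2) + 1 = -1] subtract 1: x sits inside (… + 1), so sub: x + 2 = -2.
Step 3. [x + 2 = -2] 2 comes off first (subtract 2), so sub: x = -4.

Answer: x ∈ {-4}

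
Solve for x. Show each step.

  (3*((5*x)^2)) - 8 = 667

Step 1. [(3*((5*x)^2)) - 8 = 667] add 8: x sits inside (… - 8), so sub: 3*((5*x)^2) = 675.
Step 2. [3*((5*x)^2) = 675] divide by the outer 3 ⇒ div: (5*x)^2 = 225.
Step 3. [(5*x)^2 = 225] LHS squared, RHS 225 ≥ 0: apply √ (±). So sqrt: 5*x = 15 or -15.
Step 4. [5*x = 15 or -15] divide by the outer 5. So div: x = 3 or -3.

Answer: x ∈ {-3, 3}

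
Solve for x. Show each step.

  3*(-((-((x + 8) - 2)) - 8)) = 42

Step 1. [3*(-((-((x + 8) - 2)) - 8)) = 42] 3·(inner) — divide through by 3, so div: -((-((x + 8) - 2)) - 8) = 14.
Step 2. [-((-((x + 8) - 2)) - 8) = 14] leading − — multiply by −1 ⇒ neg: (-((x + 8) - 2)) - 8 = -14.
Step 3. [(-((x + 8) - 2)) - 8 = -14] 8 comes off first (add 8) ⇒ sub: -((x + 8) - 2) = -6.
Step 4. [-((x + 8) - 2) = -6] LHS negated; negate both sides, so neg: (x + 8) - 2 = 6.
Step 5. [(x + 8) - 2 = 6] add 2: x sits inside (… - 2), so sub: x + 8 = 8.
Step 6. [x + 8 = 8] the outer +8 inverts by subtracting 8. So sub: x = 0.

Answer: x ∈ {0}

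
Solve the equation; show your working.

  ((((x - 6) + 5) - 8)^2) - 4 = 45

Step 1. [((((x - 6) + 5) - 8)^2) - 4 = 45] -4 is outermost — add 4 both sides. So sub: (((x - 6) + 5) - 8)^2 = 49.
Step 2. [(((x - 6) + 5) - 8)^2 = 49] √ both sides: 49 ≥ 0 gives two branches ⇒ sqrt: ((x - 6) + 5) - 8 = 7 or -7.
Step 3. [((x - 6) + 5) - 8 = 7 or -7] 8 comes off first (add 8). So sub: (x - 6) + 5 = 15 or 1.
Step 4. [(x - 6) + 5 = 15 or 1] +5 is outermost — subtract 5 both sides ⇒ sub: x - 6 = 10 or -4.
Step 5. [x - 6 = 10 or -4] 6 comes off first (add 6). So sub: x = 16 or 2.

Answer: x ∈ {2, 16}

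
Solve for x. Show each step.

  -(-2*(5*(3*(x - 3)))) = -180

Step 1. [-(-2*(5*(3*(x - 3)))) = -180] LHS negated; negate both sides, so neg: -2*(5*(3*(x - 3))) = 180.
Step 2. [-2*(5*(3*(x - 3))) = 180] LHS = -2·(…); ÷-2 both sides, so div: 5*(3*(x - 3)) = -90.
Step 3. [5*(3*(x - 3)) = -90] 5·(inner) — divide through by 5 ⇒ div: 3*(x - 3) = -18.
Step 4. [3*(x - 3) = -18] leading coefficient 3: divide by 3. So div: x - 3 = -6.
Step 5. [x - 3 = -6] peel the -3: add 3 from each side ⇒ sub: x = -3.

Answer: x ∈ {-3}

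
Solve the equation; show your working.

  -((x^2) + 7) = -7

Step 1. [-((x^2) + 7) = -7] leading − — multiply by −1, so neg: (x^2) + 7 = 7.
Step 2. [(x^2) + 7 = 7] the outer +7 inverts by subtracting 7, so sub: x^2 = 0.
Step 3. [x^2 = 0] LHS squared, RHS 0 ≥ 0: apply √ (±) ⇒ sqrt: x = 0.

Answer: x ∈ {0}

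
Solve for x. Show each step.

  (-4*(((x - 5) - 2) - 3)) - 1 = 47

Step 1. [(-4*(((x - 5) - 2) - 3)) - 1 = 47] peel the -1: add 1 from each side ⇒ sub: -4*(((x - 5) - 2) - 3) = 48.
Step 2. [-4*(((x - 5) - 2) - 3) = 48] LHS = -4·(…); ÷-4 both sides ⇒ div: ((x - 5) - 2) - 3 = -12.
Step 3. [((x - 5) - 2) - 3 = -12] add 3: x sits inside (… - 3). So sub: (x - 5) - 2 = -9.
Step 4. [(x - 5) - 2 = -9] -2 is outermost — add 2 both sides ⇒ sub: x - 5 = -7.
Step 5. [x - 5 = -7] -5 is outermost — add 5 both sides ⇒ sub: x = -2.

Answer: x ∈ {-2}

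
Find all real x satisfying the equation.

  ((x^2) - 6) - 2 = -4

Step 1. [((x^2) - 6) - 2 = -4] 2 comes off first (add 2) ⇒ sub: (x^2) - 6 = -2.
Step 2. [(x^2) - 6 = -2] add 6: x sits inside (… - 6) ⇒ sub: x^2 = 4.
Step 3. [x^2 = 4] √ both sides: 4 ≥ 0 gives two branches ⇒ sqrt: x = 2 or -2.

Answer: x ∈ {-2, 2}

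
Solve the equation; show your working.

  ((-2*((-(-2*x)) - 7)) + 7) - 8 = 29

Step 1. [((-2*((-(-2*x)) - 7)) + 7) - 8 = 29] add 8: x sits inside (… - 8) ⇒ sub: (-2*((-(-2*x)) - 7)) + 7 = 37.
Step 2. [(-2*((-(-2*x)) - 7)) + 7 = 37] peel the +7: subtract 7 from each side. So sub: -2*((-(-2*x)) - 7) = 30.
Step 3. [-2*((-(-2*x)) - 7) = 30] divide by the outer -2. So div: (-(-2*x)) - 7 = -15.
Step 4. [(-(-2*x)) - 7 = -15] peel the -7: add 7 from each side, so sub: -(-2*x) = -8.
Step 5. [-(-2*x) = -8] flip signs both sides, so neg: -2*x = 8.
Step 6. [-2*x = 8] -2 out front; divide by -2, so div: x = -4.

Answer: x ∈ {-4}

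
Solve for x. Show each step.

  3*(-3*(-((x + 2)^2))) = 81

Step 1. [3*(-3*(-((x + 2)^2))) = 81] leading coefficient 3: divide by 3. So div: -3*(-((x + 2)^2)) = 27.
Step 2. [-3*(-((x + 2)^2)) = 27] divide by the outer -3. So div: -((x + 2)^2) = -9.
Step 3. [-((x + 2)^2) = -9] flip signs both sides. So neg: (x + 2)^2 = 9.
Step 4. [(x + 2)^2 = 9] 9 ≥ 0, LHS is (·)² — take ±√, so sqrt: x + 2 = 3 or -3.
Step 5. [x + 2 = 3 or -3] the outer +2 inverts by subtracting 2, so sub: x = 1 or -5.

Answer: x ∈ {-5, 1}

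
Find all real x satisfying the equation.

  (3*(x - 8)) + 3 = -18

Step 1. [(3*(x - 8)) + 3 = -18] the outer +3 inverts by subtracting 3. So sub: 3*(x - 8) = -21.
Step 2. [3*(x - 8) = -21] LHS = 3·(…); ÷3 both sides, so div: x - 8 = -7.
Step 3. [x - 8 = -7] peel the -8: add 8 from each side ⇒ sub: x = 1.

Answer: x ∈ {1}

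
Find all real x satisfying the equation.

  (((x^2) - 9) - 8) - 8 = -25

Step 1. [(((x^2) - 9) - 8) - 8 = -25] add 8: x sits inside (… - 8). So sub: ((x^2) - 9) - 8 = -17.
Step 2. [((x^2) - 9) - 8 = -17] add 8: x sits inside (… - 8) ⇒ sub: (x^2) - 9 = -9.
Step 3. [(x^2) - 9 = -9] 9 comes off first (add 9) ⇒ sub: x^2 = 0.
Step 4. [x^2 = 0] LHS squared, RHS 0 ≥ 0: apply √ (±), so sqrt: x = 0.

Answer: x ∈ {0}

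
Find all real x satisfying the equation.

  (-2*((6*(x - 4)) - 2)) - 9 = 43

Step 1. [(-2*((6*(x - 4)) - 2)) - 9 = 43] peel the -9: add 9 from each side. So sub: -2*((6*(x - 4)) - 2) = 52.
Step 2. [-2*((6*(x - 4)) - 2) = 52] leading coefficient -2: divide by -2. So div: (6*(x - 4)) - 2 = -26.
Step 3. [(6*(x - 4)) - 2 = -26] peel the -2: add 2 from each side ⇒ sub: 6*(x - 4) = -24.
Step 4. [6*(x - 4) = -24] LHS = 6·(…); ÷6 both sides ⇒ div: x - 4 = -4.
Step 5. [x - 4 = -4] -4 is outermost — add 4 both sides. So sub: x = 0.

Answer: x ∈ {0}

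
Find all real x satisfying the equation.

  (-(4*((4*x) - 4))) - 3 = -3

Step 1. [(-(4*((4*x) - 4))) - 3 = -3] the outer -3 inverts by adding 3 ⇒ sub: -(4*((4*x) - 4)) = 0.
Step 2. [-(4*((4*x) - 4)) = 0] flip signs both sides, so neg: 4*((4*x) - 4) = 0.
Step 3. [4*((4*x) - 4) = 0] 4·(inner) — divide through by 4. So div: (4*x) - 4 = 0.
Step 4. [(4*x) - 4 = 0] 4 comes off first (add 4) ⇒ sub: 4*x = 4.
Step 5. [4*x = 4] divide by the outer 4, so div: x = 1.

Answer: x ∈ {1}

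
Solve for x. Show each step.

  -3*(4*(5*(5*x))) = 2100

Step 1. [-3*(4*(5*(5*x))) = 2100] -3 out front; divide by -3 ⇒ div: 4*(5*(5*x)) = -700.
Step 2. [4*(5*(5*x)) = -700] leading coefficient 4: divide by 4 ⇒ div: 5*(5*x) = -175.
Step 3. [5*(5*x) = -175] divide by the outer 5. So div: 5*x = -35.
Step 4. [5*x = -35] divide by the outer 5. So div: x = -7.

Answer: x ∈ {-7}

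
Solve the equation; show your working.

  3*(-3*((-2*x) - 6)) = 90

Step 1. [3*(-3*((-2*x) - 6)) = 90] leading coefficient 3: divide by 3 ⇒ div: -3*((-2*x) - 6) = 30.
Step 2. [-3*((-2*x) - 6) = 30] leading coefficient -3: divide by -3 ⇒ div: (-2*x) - 6 = -10.
Step 3. [(-2*x) - 6 = -10] peel the -6: add 6 from each side, so sub: -2*x = -4.
Step 4. [-2*x = -4] leading coefficient -2: divide by -2, so div: x = 2.

Answer: x ∈ {2}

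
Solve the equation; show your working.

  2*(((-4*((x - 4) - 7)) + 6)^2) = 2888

Step 1. [2*(((-4*((x - 4) - 7)) + 6)^2) = 2888] 2 out front; divide by 2, so div: ((-4*((x - 4) - 7)) + 6)^2 = 1444.
Step 2. [((-4*((x - 4) - 7)) + 6)^2 = 1444] √ both sides: 1444 ≥ 0 gives two branches, so sqrt: (-4*((x - 4) - 7)) + 6 = 38 or -38.
Step 3. [(-4*((x - 4) - 7)) + 6 = 38 or -38] the outer +6 inverts by subtracting 6. So sub: -4*((x - 4) - 7) = 32 or -44.
Step 4. [-4*((x - 4) - 7) = 32 or -44] -4 out front; divide by -4 ⇒ div: (x - 4) - 7 = -8 or 11.
Step 5. [(x - 4) - 7 = -8 or 11] add 7: x sits inside (… - 7), so sub: x - 4 = -1 or 18.
Step 6. [x - 4 = -1 or 18] -4 is outermost — add 4 both sides, so sub: x = 3 or 22.

Answer: x ∈ {3, 22}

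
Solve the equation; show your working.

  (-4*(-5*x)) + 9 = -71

Step 1. [(-4*(-5*x)) + 9 = -71] the outer +9 inverts by subtracting 9, so sub: -4*(-5*x) = -80.
Step 2. [-4*(-5*x) = -80] -4 out front; divide by -4, so div: -5*x = 20.
Step 3. [-5*x = 20] divide by the outer -5 ⇒ div: x = -4.

Answer: x ∈ {-4}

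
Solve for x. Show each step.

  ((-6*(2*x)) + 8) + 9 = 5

Step 1. [((-6*(2*x)) + 8) + 9 = 5] 9 comes off first (subtract 9), so sub: (-6*(2*x)) + 8 = -4.
Step 2. [(-6*(2*x)) + 8 = -4] subtract 8: x sits inside (… + 8), so sub: -6*(2*x) = -12.
Step 3. [-6*(2*x) = -12] divide by the outer -6 ⇒ div: 2*x = 2.
Step 4. [2*x = 2] 2·(inner) — divide through by 2. So div: x = 1.

Answer: x ∈ {1}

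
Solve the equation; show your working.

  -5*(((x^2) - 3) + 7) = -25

Step 1. [-5*(((x^2) - 3) + 7) = -25] leading coefficient -5: divide by -5. So div: ((x^2) - 3) + 7 = 5.
Step 2. [((x^2) - 3) + 7 = 5] peel the +7: subtract 7 from each side, so sub: (x^2) - 3 = -2.
Step 3. [(x^2) - 3 = -2] -3 is outermost — add 3 both sides. So sub: x^2 = 1.
Step 4. [x^2 = 1] √ both sides: 1 ≥ 0 gives two branches, so sqrt: x = 1 or -1.

Answer: x ∈ {-1, 1}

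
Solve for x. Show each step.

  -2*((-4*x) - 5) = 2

Step 1. [-2*((-4*x) - 5) = 2] divide by the outer -2 ⇒ div: (-4*x) - 5 = -1.
Step 2. [(-4*x) - 5 = -1] -5 is outermost — add 5 both sides ⇒ sub: -4*x = 4.
Step 3. [-4*x = 4] divide by the outer -4 ⇒ div: x = -1.

Answer: x ∈ {-1}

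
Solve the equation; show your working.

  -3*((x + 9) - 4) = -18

Step 1. [-3*((x + 9) - 4) = -18] -3·(inner) — divide through by -3 ⇒ div: (x + 9) - 4 = 6.
Step 2. [(x + 9) - 4 = 6] add 4: x sits inside (… - 4) ⇒ sub: x + 9 = 10.
Step 3. [x + 9 = 10] the outer +9 inverts by subtracting 9. So sub: x = 1.

Answer: x ∈ {1}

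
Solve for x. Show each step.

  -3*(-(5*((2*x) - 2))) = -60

Step 1. [-3*(-(5*((2*x) - 2))) = -60] divide by the outer -3. So div: -(5*((2*x) - 2)) = 20.
Step 2. [-(5*((2*x) - 2)) = 20] flip signs both sides, so neg: 5*((2*x) - 2) = -20.
Step 3. [5*((2*x) - 2) = -20] LHS = 5·(…); ÷5 both sides ⇒ div: (2*x) - 2 = -4.
Step 4. [(2*x) - 2 = -4] common factor 2 (LHS and -4) — divide through ⇒ factor: x - 1 = -2.
Step 5. [x - 1 = -2] peel the -1: add 1 from each side. So sub: x = -1.

Answer: x ∈ {-1}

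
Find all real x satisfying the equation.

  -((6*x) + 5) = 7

Step 1. [-((6*x) + 5) = 7] flip signs both sides. So neg: (6*x) + 5 = -7.
Step 2. [(6*x) + 5 = -7] peel the +5: subtract 5 from each side, so sub: 6*x = -12.
Step 3. [6*x = -12] 6·(inner) — divide through by 6. So div: x = -2.

Answer: x ∈ {-2}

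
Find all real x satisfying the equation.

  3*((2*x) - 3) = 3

Step 1. [3*((2*x) - 3) = 3] 3·(inner) — divide through by 3. So div: (2*x) - 3 = 1.
Step 2. [(2*x) - 3 = 1] add 3: x sits inside (… - 3), so sub: 2*x = 4.
Step 3. [2*x = 4] 2·(inner) — divide through by 2, so div: x = 2.

Answer: x ∈ {2}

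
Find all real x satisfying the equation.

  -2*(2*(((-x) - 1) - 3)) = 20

Step 1. [-2*(2*(((-x) - 1) - 3)) = 20] LHS = -2·(…); ÷-2 both sides, so div: 2*(((-x) - 1) - 3) = -10.
Step 2. [2*(((-x) - 1) - 3) = -10] divide by the outer 2 ⇒ div: ((-x) - 1) - 3 = -5.
Step 3. [((-x) - 1) - 3 = -5] -3 is outermost — add 3 both sides, so sub: (-x) - 1 = -2.
Step 4. [(-x) - 1 = -2] 1 comes off first (add 1), so sub: -x = -1.
Step 5. [-x = -1] flip signs both sides, so neg: x = 1.

Answer: x ∈ {1}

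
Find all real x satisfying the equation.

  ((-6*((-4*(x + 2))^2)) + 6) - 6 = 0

Step 1. [((-6*((-4*(x + 2))^2)) + 6) - 6 = 0] peel the -6: add 6 from each side ⇒ sub: (-6*((-4*(x + 2))^2)) + 6 = 6.
Step 2. [(-6*((-4*(x + 2))^2)) + 6 = 6] -6 divides every term; factor it out ⇒ factor: ((-4*(x + 2))^2) - 1 = -1.
Step 3. [((-4*(x + 2))^2) - 1 = -1] peel the -1: add 1 from each side ⇒ sub: (-4*(x + 2))^2 = 0.
Step 4. [(-4*(x + 2))^2 = 0] 0 ≥ 0, LHS is (·)² — take ±√ ⇒ sqrt: -4*(x + 2) = 0.
Step 5. [-4*(x + 2) = 0] divide by the outer -4 ⇒ div: x + 2 = 0.
Step 6. [x + 2 = 0] 2 comes off first (subtract 2) ⇒ sub: x = -2.

Answer: x ∈ {-2}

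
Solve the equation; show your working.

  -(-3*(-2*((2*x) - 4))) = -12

Step 1. [-(-3*(-2*((2*x) - 4))) = -12] LHS negated; negate both sides ⇒ neg: -3*(-2*((2*x) - 4)) = 12.
Step 2. [-3*(-2*((2*x) - 4)) = 12] leading coefficient -3: divide by -3. So div: -2*((2*x) - 4) = -4.
Step 3. [-2*((2*x) - 4) = -4] leading coefficient -2: divide by -2. So div: (2*x) - 4 = 2.
Step 4. [(2*x) - 4 = 2] 2 divides every term; factor it out, so factor: x - 2 = 1.
Step 5. [x - 2 = 1] the outer -2 inverts by adding 2, so sub: x = 3.

Answer: x ∈ {3}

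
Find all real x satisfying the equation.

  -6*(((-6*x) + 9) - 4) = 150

Step 1. [-6*(((-6*x) + 9) - 4) = 150] leading coefficient -6: divide by -6, so div: ((-6*x) + 9) - 4 = -25.
Step 2. [((-6*x) + 9) - 4 = -25] 4 comes off first (add 4). So sub: (-6*x) + 9 = -21.
Step 3. [(-6*x) + 9 = -21] +9 is outermost — subtract 9 both sides ⇒ sub: -6*x = -30.
Step 4. [-6*x = -30] leading coefficient -6: divide by -6, so div: x = 5.

Answer: x ∈ {5}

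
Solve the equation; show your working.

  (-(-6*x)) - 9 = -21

Step 1. [(-(-6*x)) - 9 = -21] -9 is outermost — add 9 both sides, so sub: -(-6*x) = -12.
Step 2. [-(-6*x) = -12] LHS negated; negate both sides ⇒ neg: -6*x = 12.
Step 3. [-6*x = 12] LHS = -6·(…); ÷-6 both sides ⇒ div: x = -2.

Answer: x ∈ {-2}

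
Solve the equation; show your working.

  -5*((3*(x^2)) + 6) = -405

Step 1. [-5*((3*(x^2)) + 6) = -405] divide by the outer -5, so div: (3*(x^2)) + 6 = 81.
Step 2. [(3*(x^2)) + 6 = 81] +6 is outermost — subtract 6 both sides, so sub: 3*(x^2) = 75.
Step 3. [3*(x^2) = 75] divide by the outer 3. So div: x^2 = 25.
Step 4. [x^2 = 25] √ both sides: 25 ≥ 0 gives two branches. So sqrt: x = 5 or -5.

Answer: x ∈ {-5, 5}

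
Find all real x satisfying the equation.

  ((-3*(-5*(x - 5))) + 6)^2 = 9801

Step 1. [((-3*(-5*(x - 5))) + 6)^2 = 9801] LHS squared, RHS 9801 ≥ 0: apply √ (±). So sqrt: (-3*(-5*(x - 5))) + 6 = 99 or -99.
Step 2. [(-3*(-5*(x - 5))) + 6 = 99 or -99] -3 divides every term; factor it out ⇒ factor: (-5*(x - 5)) - 2 = -33 or 33.
Step 3. [(-5*(x - 5)) - 2 = -33 or 33] 2 comes off first (add 2), so sub: -5*(x - 5) = -31 or 35.
Step 4. [-5*(x - 5) = -31 or 35] leading coefficient -5: divide by -5 ⇒ div: x - 5 = 31/5 or -7.
Step 5. [x - 5 = 31/5 or -7] peel the -5: add 5 from each side, so sub: x = 56/5 or -2.

Answer: x ∈ {-2, 56/5}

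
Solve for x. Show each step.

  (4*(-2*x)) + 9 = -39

Step 1. [(4*(-2*x)) + 9 = -39] peel the +9: subtract 9 from each side ⇒ sub: 4*(-2*x) = -48.
Step 2. [4*(-2*x) = -48] LHS = 4·(…); ÷4 both sides, so div: -2*x = -12.
Step 3. [-2*x = -12] leading coefficient -2: divide by -2 ⇒ div: x = 6.

Answer: x ∈ {6}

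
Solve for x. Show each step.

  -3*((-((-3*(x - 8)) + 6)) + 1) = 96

Step 1. [-3*((-((-3*(x - 8)) + 6)) + 1) = 96] LHS = -3·(…); ÷-3 both sides. So div: (-((-3*(x - 8)) + 6)) + 1 = -32.
Step 2. [(-((-3*(x - 8)) + 6)) + 1 = -32] +1 is outermost — subtract 1 both sides ⇒ sub: -((-3*(x - 8)) + 6) = -33.
Step 3. [-((-3*(x - 8)) + 6) = -33] flip signs both sides, so neg: (-3*(x - 8)) + 6 = 33.
Step 4. [(-3*(x - 8)) + 6 = 33] peel the +6: subtract 6 from each side ⇒ sub: -3*(x - 8) = 27.
Step 5. [-3*(x - 8) = 27] divide by the outer -3 ⇒ div: x - 8 = -9.
Step 6. [x - 8 = -9] 8 comes off first (add 8). So sub: x = -1.

Answer: x ∈ {-1}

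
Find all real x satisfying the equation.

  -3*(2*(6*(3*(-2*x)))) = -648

Step 1. [-3*(2*(6*(3*(-2*x)))) = -648] -3 out front; divide by -3, so div: 2*(6*(3*(-2*x))) = 216.
Step 2. [2*(6*(3*(-2*x))) = 216] 2·(inner) — divide through by 2 ⇒ div: 6*(3*(-2*x)) = 108.
Step 3. [6*(3*(-2*x)) = 108] leading coefficient 6: divide by 6, so div: 3*(-2*x) = 18.
Step 4. [3*(-2*x) = 18] 3 out front; divide by 3, so div: -2*x = 6.
Step 5. [-2*x = 6] -2·(inner) — divide through by -2 ⇒ div: x = -3.

Answer: x ∈ {-3}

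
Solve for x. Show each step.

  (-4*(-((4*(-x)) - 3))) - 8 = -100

Step 1. [(-4*(-((4*(-x)) - 3))) - 8 = -100] -4 divides every term; factor it out. So factor: (-((4*(-x)) - 3)) + 2 = 25.
Step 2. [(-((4*(-x)) - 3)) + 2 = 25] the outer +2 inverts by subtracting 2, so sub: -((4*(-x)) - 3) = 23.
Step 3. [-((4*(-x)) - 3) = 23] flip signs both sides, so neg: (4*(-x)) - 3 = -23.
Step 4. [(4*(-x)) - 3 = -23] 3 comes off first (add 3), so sub: 4*(-x) = -20.
Step 5. [4*(-x) = -20] 4·(inner) — divide through by 4 ⇒ div: -x = -5.
Step 6. [-x = -5] LHS negated; negate both sides. So neg: x = 5.

Answer: x ∈ {5}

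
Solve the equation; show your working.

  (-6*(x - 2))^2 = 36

Step 1. [(-6*(x - 2))^2 = 36] LHS squared, RHS 36 ≥ 0: apply √ (±). So sqrt: -6*(x - 2) = 6 or -6.
Step 2. [-6*(x - 2) = 6 or -6] divide by the outer -6, so div: x - 2 = -1 or 1.
Step 3. [x - 2 = -1 or 1] 2 comes off first (add 2) ⇒ sub: x = 1 or 3.

Answer: x ∈ {1, 3}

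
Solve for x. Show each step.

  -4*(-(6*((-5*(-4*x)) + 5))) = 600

Step 1. [-4*(-(6*((-5*(-4*x)) + 5))) = 600] leading coefficient -4: divide by -4. So div: -(6*((-5*(-4*x)) + 5)) = -150.
Step 2. [-(6*((-5*(-4*x)) + 5)) = -150] flip signs both sides, so neg: 6*((-5*(-4*x)) + 5) = 150.
Step 3. [6*((-5*(-4*x)) + 5) = 150] divide by the outer 6 ⇒ div: (-5*(-4*x)) + 5 = 25.
Step 4. [(-5*(-4*x)) + 5 = 25] common factor -5 (LHS and 25) — divide through, so factor: (-4*x) - 1 = -5.
Step 5. [(-4*x) - 1 = -5] the outer -1 inverts by adding 1. So sub: -4*x = -4.
Step 6. [-4*x = -4] LHS = -4·(…); ÷-4 both sides. So div: x = 1.

Answer: x ∈ {1}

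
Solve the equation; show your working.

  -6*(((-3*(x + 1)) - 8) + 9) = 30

Step 1. [-6*(((-3*(x + 1)) - 8) + 9) = 30] -6 out front; divide by -6, so div: ((-3*(x + 1)) - 8) + 9 = -5.
Step 2. [((-3*(x + 1)) - 8) + 9 = -5] 9 comes off first (subtract 9), so sub: (-3*(x + 1)) - 8 = -14.
Step 3. [(-3*(x + 1)) - 8 = -14] peel the -8: add 8 from each side. So sub: -3*(x + 1) = -6.
Step 4. [-3*(x + 1) = -6] -3 out front; divide by -3. So div: x + 1 = 2.
Step 5. [x + 1 = 2] subtract 1: x sits inside (… + 1), so sub: x = 1.

Answer: x ∈ {1}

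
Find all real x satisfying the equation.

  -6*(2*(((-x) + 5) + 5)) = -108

Step 1. [-6*(2*(((-x) + 5) + 5)) = -108] -6·(inner) — divide through by -6, so div: 2*(((-x) + 5) + 5) = 18.
Step 2. [2*(((-x) + 5) + 5) = 18] 2·(inner) — divide through by 2, so div: ((-x) + 5) + 5 = 9.
Step 3. [((-x) + 5) + 5 = 9] +5 is outermost — subtract 5 both sides. So sub: (-x) + 5 = 4.
Step 4. [(-x) + 5 = 4] 5 comes off first (subtract 5). So sub: -x = -1.
Step 5. [-x = -1] flip signs both sides. So neg: x = 1.

Answer: x ∈ {1}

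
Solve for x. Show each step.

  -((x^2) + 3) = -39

Step 1. [-((x^2) + 3) = -39] flip signs both sides ⇒ neg: (x^2) + 3 = 39.
Step 2. [(x^2) + 3 = 39] peel the +3: subtract 3 from each side. So sub: x^2 = 36.
Step 3. [x^2 = 36] 36 ≥ 0, LHS is (·)² — take ±√. So sqrt: x = 6 or -6.

Answer: x ∈ {-6, 6}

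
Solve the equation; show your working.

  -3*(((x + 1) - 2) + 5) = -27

Step 1. [-3*(((x + 1) - 2) + 5) = -27] LHS = -3·(…); ÷-3 both sides ⇒ div: ((x + 1) - 2) + 5 = 9.
Step 2. [((x + 1) - 2) + 5 = 9] the outer +5 inverts by subtracting 5. So sub: (x + 1) - 2 = 4.
Step 3. [(x + 1) - 2 = 4] add 2: x sits inside (… - 2) ⇒ sub: x + 1 = 6.
Step 4. [x + 1 = 6] the outer +1 inverts by subtracting 1 ⇒ sub: x = 5.

Answer: x ∈ {5}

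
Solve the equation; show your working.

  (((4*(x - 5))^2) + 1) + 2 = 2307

Step 1. [(((4*(x - 5))^2) + 1) + 2 = 2307] 2 comes off first (subtract 2). So sub: ((4*(x - 5))^2) + 1 = 2305.
Step 2. [((4*(x - 5))^2) + 1 = 2305] subtract 1: x sits inside (… + 1), so sub: (4*(x - 5))^2 = 2304.
Step 3. [(4*(x - 5))^2 = 2304] √ both sides: 2304 ≥ 0 gives two branches ⇒ sqrt: 4*(x - 5) = 48 or -48.
Step 4. [4*(x - 5) = 48 or -48] 4·(inner) — divide through by 4. So div: x - 5 = 12 or -12.
Step 5. [x - 5 = 12 or -12] the outer -5 inverts by adding 5, so sub: x = 17 or -7.

Answer: x ∈ {-7, 17}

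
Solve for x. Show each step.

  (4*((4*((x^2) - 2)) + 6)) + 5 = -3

Step 1. [(4*((4*((x^2) - 2)) + 6)) + 5 = -3] +5 is outermost — subtract 5 both sides ⇒ sub: 4*((4*((x^2) - 2)) + 6) = -8.
Step 2. [4*((4*((x^2) - 2)) + 6) = -8] 4·(inner) — divide through by 4. So div: (4*((x^2) - 2)) + 6 = -2.
Step 3. [(4*((x^2) - 2)) + 6 = -2] subtract 6: x sits inside (… + 6), so sub: 4*((x^2) - 2) = -8.
Step 4. [4*((x^2) - 2) = -8] leading coefficient 4: divide by 4, so div: (x^2) - 2 = -2.
Step 5. [(x^2) - 2 = -2] peel the -2: add 2 from each side ⇒ sub: x^2 = 0.
Step 6. [x^2 = 0] LHS squared, RHS 0 ≥ 0: apply √ (±), so sqrt: x = 0.

Answer: x ∈ {0}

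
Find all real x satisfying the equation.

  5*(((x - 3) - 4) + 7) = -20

Step 1. [5*(((x - 3) - 4) + 7) = -20] leading coefficient 5: divide by 5, so div: ((x - 3) - 4) + 7 = -4.
Step 2. [((x - 3) - 4) + 7 = -4] peel the +7: subtract 7 from each side, so sub: (x - 3) - 4 = -11.
Step 3. [(x - 3) - 4 = -11] -4 is outermost — add 4 both sides ⇒ sub: x - 3 = -7.
Step 4. [x - 3 = -7] add 3: x sits inside (… - 3), so sub: x = -4.

Answer: x ∈ {-4}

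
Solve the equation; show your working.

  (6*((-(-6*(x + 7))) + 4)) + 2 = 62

Step 1. [(6*((-(-6*(x + 7))) + 4)) + 2 = 62] 2 comes off first (subtract 2). So sub: 6*((-(-6*(x + 7))) + 4) = 60.
Step 2. [6*((-(-6*(x + 7))) + 4) = 60] 6 out front; divide by 6 ⇒ div: (-(-6*(x + 7))) + 4 = 10.
Step 3. [(-(-6*(x + 7))) + 4 = 10] the outer +4 inverts by subtracting 4. So sub: -(-6*(x + 7)) = 6.
Step 4. [-(-6*(x + 7)) = 6] leading − — multiply by −1, so neg: -6*(x + 7) = -6.
Step 5. [-6*(x + 7) = -6] -6 out front; divide by -6, so div: x + 7 = 1.
Step 6. [x + 7 = 1] 7 comes off first (subtract 7), so sub: x = -6.

Answer: x ∈ {-6}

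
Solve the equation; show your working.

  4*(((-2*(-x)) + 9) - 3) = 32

Step 1. [4*(((-2*(-x)) + 9) - 3) = 32] divide by the outer 4, so div: ((-2*(-x)) + 9) - 3 = 8.
Step 2. [((-2*(-x)) + 9) - 3 = 8] add 3: x sits inside (… - 3), so sub: (-2*(-x)) + 9 = 11.
Step 3. [(-2*(-x)) + 9 = 11] peel the +9: subtract 9 from each side, so sub: -2*(-x) = 2.
Step 4. [-2*(-x) = 2] -2 out front; divide by -2 ⇒ div: -x = -1.
Step 5. [-x = -1] flip signs both sides. So neg: x = 1.

Answer: x ∈ {1}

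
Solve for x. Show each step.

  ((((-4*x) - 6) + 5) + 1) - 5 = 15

Step 1. [((((-4*x) - 6) + 5) + 1) - 5 = 15] 5 comes off first (add 5). So sub: (((-4*x) - 6) + 5) + 1 = 20.
Step 2. [(((-4*x) - 6) + 5) + 1 = 20] 1 comes off first (subtract 1) ⇒ sub: ((-4*x) - 6) + 5 = 19.
Step 3. [((-4*x) - 6) + 5 = 19] the outer +5 inverts by subtracting 5. So sub: (-4*x) - 6 = 14.
Step 4. [(-4*x) - 6 = 14] -6 is outermost — add 6 both sides, so sub: -4*x = 20.
Step 5. [-4*x = 20] -4 out front; divide by -4, so div: x = -5.

Answer: x ∈ {-5}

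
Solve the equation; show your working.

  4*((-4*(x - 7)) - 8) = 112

Step 1. [4*((-4*(x - 7)) - 8) = 112] 4·(inner) — divide through by 4. So div: (-4*(x - 7)) - 8 = 28.
Step 2. [(-4*(x - 7)) - 8 = 28] common factor -4 (LHS and 28) — divide through. So factor: (x - 7) + 2 = -7.
Step 3. [(x - 7) + 2 = -7] peel the +2: subtract 2 from each side. So sub: x - 7 = -9.
Step 4. [x - 7 = -9] -7 is outermost — add 7 both sides, so sub: x = -2.

Answer: x ∈ {-2}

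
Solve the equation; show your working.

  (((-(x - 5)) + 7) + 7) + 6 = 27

Step 1. [(((-(x - 5)) + 7) + 7) + 6 = 27] 6 comes off first (subtract 6), so sub: ((-(x - 5)) + 7) + 7 = 21.
Step 2. [((-(x - 5)) + 7) + 7 = 21] subtract 7: x sits inside (… + 7), so sub: (-(x - 5)) + 7 = 14.
Step 3. [(-(x - 5)) + 7 = 14] subtract 7: x sits inside (… + 7) ⇒ sub: -(x - 5) = 7.
Step 4. [-(x - 5) = 7] flip signs both sides ⇒ neg: x - 5 = -7.
Step 5. [x - 5 = -7] -5 is outermost — add 5 both sides ⇒ sub: x = -2.

Answer: x ∈ {-2}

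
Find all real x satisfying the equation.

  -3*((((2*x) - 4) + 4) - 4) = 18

Step 1. [-3*((((2*x) - 4) + 4) - 4) = 18] divide by the outer -3, so div: (((2*x) - 4) + 4) - 4 = -6.
Step 2. [(((2*x) - 4) + 4) - 4 = -6] the outer -4 inverts by adding 4 ⇒ sub: ((2*x) - 4) + 4 = -2.
Step 3. [((2*x) - 4) + 4 = -2] 4 comes off first (subtract 4). So sub: (2*x) - 4 = -6.
Step 4. [(2*x) - 4 = -6] 2 | LHS and 2 | -6: pull 2 out, so factor: x - 2 = -3.
Step 5. [x - 2 = -3] the outer -2 inverts by adding 2. So sub: x = -1.

Answer: x ∈ {-1}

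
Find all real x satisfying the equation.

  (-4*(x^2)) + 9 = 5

Step 1. [(-4*(x^2)) + 9 = 5] +9 is outermost — subtract 9 both sides, so sub: -4*(x^2) = -4.
Step 2. [-4*(x^2) = -4] LHS = -4·(…); ÷-4 both sides ⇒ div: x^2 = 1.
Step 3. [x^2 = 1] √ both sides: 1 ≥ 0 gives two branches ⇒ sqrt: x = 1 or -1.

Answer: x ∈ {-1, 1}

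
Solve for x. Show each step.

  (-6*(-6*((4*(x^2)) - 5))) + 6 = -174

Step 1. [(-6*(-6*((4*(x^2)) - 5))) + 6 = -174] +6 is outermost — subtract 6 both sides ⇒ sub: -6*(-6*((4*(x^2)) - 5)) = -180.
Step 2. [-6*(-6*((4*(x^2)) - 5)) = -180] leading coefficient -6: divide by -6. So div: -6*((4*(x^2)) - 5) = 30.
Step 3. [-6*((4*(x^2)) - 5) = 30] LHS = -6·(…); ÷-6 both sides. So div: (4*(x^2)) - 5 = -5.
Step 4. [(4*(x^2)) - 5 = -5] the outer -5 inverts by adding 5, so sub: 4*(x^2) = 0.
Step 5. [4*(x^2) = 0] divide by the outer 4. So div: x^2 = 0.
Step 6. [x^2 = 0] LHS squared, RHS 0 ≥ 0: apply √ (±) ⇒ sqrt: x = 0.

Answer: x ∈ {0}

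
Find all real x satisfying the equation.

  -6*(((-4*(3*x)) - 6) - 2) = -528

Step 1. [-6*(((-4*(3*x)) - 6) - 2) = -528] -6·(inner) — divide through by -6. So div: ((-4*(3*x)) - 6) - 2 = 88.
Step 2. [((-4*(3*x)) - 6) - 2 = 88] 2 comes off first (add 2). So sub: (-4*(3*x)) - 6 = 90.
Step 3. [(-4*(3*x)) - 6 = 90] -6 is outermost — add 6 both sides. So sub: -4*(3*x) = 96.
Step 4. [-4*(3*x) = 96] -4·(inner) — divide through by -4 ⇒ div: 3*x = -24.
Step 5. [3*x = -24] divide by the outer 3, so div: x = -8.

Answer: x ∈ {-8}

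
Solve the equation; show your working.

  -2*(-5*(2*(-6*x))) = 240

Step 1. [-2*(-5*(2*(-6*x))) = 240] -2·(inner) — divide through by -2. So div: -5*(2*(-6*x)) = -120.
Step 2. [-5*(2*(-6*x)) = -120] leading coefficient -5: divide by -5, so div: 2*(-6*x) = 24.
Step 3. [2*(-6*x) = 24] LHS = 2·(…); ÷2 both sides, so div: -6*x = 12.
Step 4. [-6*x = 12] LHS = -6·(…); ÷-6 both sides ⇒ div: x = -2.

Answer: x ∈ {-2}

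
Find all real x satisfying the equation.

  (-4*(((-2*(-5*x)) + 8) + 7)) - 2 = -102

Step 1. [(-4*(((-2*(-5*x)) + 8) + 7)) - 2 = -102] -2 is outermost — add 2 both sides. So sub: -4*(((-2*(-5*x)) + 8) + 7) = -100.
Step 2. [-4*(((-2*(-5*x)) + 8) + 7) = -100] divide by the outer -4. So div: ((-2*(-5*x)) + 8) + 7 = 25.
Step 3. [((-2*(-5*x)) + 8) + 7 = 25] +7 is outermost — subtract 7 both sides ⇒ sub: (-2*(-5*x)) + 8 = 18.
Step 4. [(-2*(-5*x)) + 8 = 18] peel the +8: subtract 8 from each side ⇒ sub: -2*(-5*x) = 10.
Step 5. [-2*(-5*x) = 10] leading coefficient -2: divide by -2, so div: -5*x = -5.
Step 6. [-5*x = -5] -5·(inner) — divide through by -5. So div: x = 1.

Answer: x ∈ {1}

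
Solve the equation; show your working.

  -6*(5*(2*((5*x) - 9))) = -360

Step 1. [-6*(5*(2*((5*x) - 9))) = -360] -6 out front; divide by -6. So div: 5*(2*((5*x) - 9)) = 60.
Step 2. [5*(2*((5*x) - 9)) = 60] leading coefficient 5: divide by 5. So div: 2*((5*x) - 9) = 12.
Step 3. [2*((5*x) - 9) = 12] divide by the outer 2. So div: (5*x) - 9 = 6.
Step 4. [(5*x) - 9 = 6] add 9: x sits inside (… - 9). So sub: 5*x = 15.
Step 5. [5*x = 15] 5 out front; divide by 5 ⇒ div: x = 3.

Answer: x ∈ {3}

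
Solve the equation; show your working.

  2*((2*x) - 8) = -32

Step 1. [2*((2*x) - 8) = -32] divide by the outer 2. So div: (2*x) - 8 = -16.
Step 2. [(2*x) - 8 = -16] 2 | LHS and 2 | -16: pull 2 out, so factor: x - 4 = -8.
Step 3. [x - 4 = -8] add 4: x sits inside (… - 4), so sub: x = -4.

Answer: x ∈ {-4}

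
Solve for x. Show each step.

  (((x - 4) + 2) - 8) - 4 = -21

Step 1. [(((x - 4) + 2) - 8) - 4 = -21] add 4: x sits inside (… - 4) ⇒ sub: ((x - 4) + 2) - 8 = -17.
Step 2. [((x - 4) + 2) - 8 = -17] peel the -8: add 8 from each side. So sub: (x - 4) + 2 = -9.
Step 3. [(x - 4) + 2 = -9] subtract 2: x sits inside (… + 2). So sub: x - 4 = -11.
Step 4. [x - 4 = -11] add 4: x sits inside (… - 4) ⇒ sub: x = -7.

Answer: x ∈ {-7}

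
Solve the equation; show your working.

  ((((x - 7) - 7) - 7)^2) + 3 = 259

Step 1. [((((x - 7) - 7) - 7)^2) + 3 = 259] 3 comes off first (subtract 3). So sub: (((x - 7) - 7) - 7)^2 = 256.
Step 2. [(((x - 7) - 7) - 7)^2 = 256] 256 ≥ 0, LHS is (·)² — take ±√, so sqrt: ((x - 7) - 7) - 7 = 16 or -16.
Step 3. [((x - 7) - 7) - 7 = 16 or -16] the outer -7 inverts by adding 7 ⇒ sub: (x - 7) - 7 = 23 or -9.
Step 4. [(x - 7) - 7 = 23 or -9] peel the -7: add 7 from each side, so sub: x - 7 = 30 or -2.
Step 5. [x - 7 = 30 or -2] add 7: x sits inside (… - 7) ⇒ sub: x = 37 or 5.

Answer: x ∈ {5, 37}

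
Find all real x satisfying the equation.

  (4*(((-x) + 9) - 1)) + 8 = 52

Step 1. [(4*(((-x) + 9) - 1)) + 8 = 52] +8 is outermost — subtract 8 both sides, so sub: 4*(((-x) + 9) - 1) = 44.
Step 2. [4*(((-x) + 9) - 1) = 44] LHS = 4·(…); ÷4 both sides. So div: ((-x) + 9) - 1 = 11.
Step 3. [((-x) + 9) - 1 = 11] 1 comes off first (add 1). So sub: (-x) + 9 = 12.
Step 4. [(-x) + 9 = 12] peel the +9: subtract 9 from each side, so sub: -x = 3.
Step 5. [-x = 3] flip signs both sides, so neg: x = -3.

Answer: x ∈ {-3}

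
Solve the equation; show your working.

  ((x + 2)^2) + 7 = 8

Step 1. [((x + 2)^2) + 7 = 8] the outer +7 inverts by subtracting 7. So sub: (x + 2)^2 = 1.
Step 2. [(x + 2)^2 = 1] LHS squared, RHS 1 ≥ 0: apply √ (±). So sqrt: x + 2 = 1 or -1.
Step 3. [x + 2 = 1 or -1] subtract 2: x sits inside (… + 2). So sub: x = -1 or -3.

Answer: x ∈ {-3, -1}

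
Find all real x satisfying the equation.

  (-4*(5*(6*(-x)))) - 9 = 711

Step 1. [(-4*(5*(6*(-x)))) - 9 = 711] the outer -9 inverts by adding 9. So sub: -4*(5*(6*(-x))) = 720.
Step 2. [-4*(5*(6*(-x))) = 720] LHS = -4·(…); ÷-4 both sides. So div: 5*(6*(-x)) = -180.
Step 3. [5*(6*(-x)) = -180] 5 out front; divide by 5 ⇒ div: 6*(-x) = -36.
Step 4. [6*(-x) = -36] 6 out front; divide by 6 ⇒ div: -x = -6.
Step 5. [-x = -6] LHS negated; negate both sides, so neg: x = 6.

Answer: x ∈ {6}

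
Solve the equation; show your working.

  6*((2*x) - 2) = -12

Step 1. [6*((2*x) - 2) = -12] 6·(inner) — divide through by 6 ⇒ div: (2*x) - 2 = -2.
Step 2. [(2*x) - 2 = -2] 2 divides every term; factor it out. So factor: x - 1 = -1.
Step 3. [x - 1 = -1] the outer -1 inverts by adding 1, so sub: x = 0.

Answer: x ∈ {0}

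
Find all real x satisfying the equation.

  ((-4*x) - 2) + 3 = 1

Step 1. [((-4*x) - 2) + 3 = 1] subtract 3: x sits inside (… + 3). So sub: (-4*x) - 2 = -2.
Step 2. [(-4*x) - 2 = -2] the outer -2 inverts by adding 2 ⇒ sub: -4*x = 0.
Step 3. [-4*x = 0] -4 out front; divide by -4. So div: x = 0.

Answer: x ∈ {0}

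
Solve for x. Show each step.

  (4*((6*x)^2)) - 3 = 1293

Step 1. [(4*((6*x)^2)) - 3 = 1293] add 3: x sits inside (… - 3), so sub: 4*((6*x)^2) = 1296.
Step 2. [4*((6*x)^2) = 1296] 4 out front; divide by 4. So div: (6*x)^2 = 324.
Step 3. [(6*x)^2 = 324] √ both sides: 324 ≥ 0 gives two branches ⇒ sqrt: 6*x = 18 or -18.
Step 4. [6*x = 18 or -18] divide by the outer 6 ⇒ div: x = 3 or -3.

Answer: x ∈ {-3, 3}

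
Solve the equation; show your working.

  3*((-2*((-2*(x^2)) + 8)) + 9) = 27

Step 1. [3*((-2*((-2*(x^2)) + 8)) + 9) = 27] leading coefficient 3: divide by 3, so div: (-2*((-2*(x^2)) + 8)) + 9 = 9.
Step 2. [(-2*((-2*(x^2)) + 8)) + 9 = 9] the outer +9 inverts by subtracting 9. So sub: -2*((-2*(x^2)) + 8) = 0.
Step 3. [-2*((-2*(x^2)) + 8) = 0] divide by the outer -2. So div: (-2*(x^2)) + 8 = 0.
Step 4. [(-2*(x^2)) + 8 = 0] -2 | LHS and -2 | 0: pull -2 out, so factor: (x^2) - 4 = 0.
Step 5. [(x^2) - 4 = 0] 4 comes off first (add 4). So sub: x^2 = 4.
Step 6. [x^2 = 4] √ both sides: 4 ≥ 0 gives two branches ⇒ sqrt: x = 2 or -2.

Answer: x ∈ {-2, 2}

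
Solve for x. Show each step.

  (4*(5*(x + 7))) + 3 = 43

Step 1. [(4*(5*(x + 7))) + 3 = 43] +3 is outermost — subtract 3 both sides, so sub: 4*(5*(x + 7)) = 40.
Step 2. [4*(5*(x + 7)) = 40] leading coefficient 4: divide by 4 ⇒ div: 5*(x + 7) = 10.
Step 3. [5*(x + 7) = 10] divide by the outer 5. So div: x + 7 = 2.
Step 4. [x + 7 = 2] 7 comes off first (subtract 7), so sub: x = -5.

Answer: x ∈ {-5}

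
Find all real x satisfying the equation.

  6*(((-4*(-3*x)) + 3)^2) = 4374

Step 1. [6*(((-4*(-3*x)) + 3)^2) = 4374] leading coefficient 6: divide by 6, so div: ((-4*(-3*x)) + 3)^2 = 729.
Step 2. [((-4*(-3*x)) + 3)^2 = 729] 729 ≥ 0, LHS is (·)² — take ±√ ⇒ sqrt: (-4*(-3*x)) + 3 = 27 or -27.
Step 3. [(-4*(-3*x)) + 3 = 27 or -27] peel the +3: subtract 3 from each side, so sub: -4*(-3*x) = 24 or -30.
Step 4. [-4*(-3*x) = 24 or -30] -4 out front; divide by -4. So div: -3*x = -6 or 15/2.
Step 5. [-3*x = -6 or 15/2] -3 out front; divide by -3 ⇒ div: x = 2 or -5/2.

Answer: x ∈ {-5/2, 2}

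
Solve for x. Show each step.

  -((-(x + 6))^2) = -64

Step 1. [-((-(x + 6))^2) = -64] flip signs both sides. So neg: (-(x + 6))^2 = 64.
Step 2. [(-(x + 6))^2 = 64] 64 ≥ 0, LHS is (·)² — take ±√ ⇒ sqrt: -(x + 6) = 8 or -8.
Step 3. [-(x + 6) = 8 or -8] leading − — multiply by −1, so neg: x + 6 = -8 or 8.
Step 4. [x + 6 = -8 or 8] 6 comes off first (subtract 6), so sub: x = -14 or 2.

Answer: x ∈ {-14, 2}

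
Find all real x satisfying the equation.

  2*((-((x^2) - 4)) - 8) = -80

Step 1. [2*((-((x^2) - 4)) - 8) = -80] leading coefficient 2: divide by 2. So div: (-((x^2) - 4)) - 8 = -40.
Step 2. [(-((x^2) - 4)) - 8 = -40] -8 is outermost — add 8 both sides ⇒ sub: -((x^2) - 4) = -32.
Step 3. [-((x^2) - 4) = -32] LHS negated; negate both sides, so neg: (x^2) - 4 = 32.
Step 4. [(x^2) - 4 = 32] -4 is outermost — add 4 both sides. So sub: x^2 = 36.
Step 5. [x^2 = 36] 36 ≥ 0, LHS is (·)² — take ±√ ⇒ sqrt: x = 6 or -6.

Answer: x ∈ {-6, 6}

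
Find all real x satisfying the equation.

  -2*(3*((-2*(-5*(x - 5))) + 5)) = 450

Step 1. [-2*(3*((-2*(-5*(x - 5))) + 5)) = 450] -2·(inner) — divide through by -2. So div: 3*((-2*(-5*(x - 5))) + 5) = -225.
Step 2. [3*((-2*(-5*(x - 5))) + 5) = -225] 3 out front; divide by 3, so div: (-2*(-5*(x - 5))) + 5 = -75.
Step 3. [(-2*(-5*(x - 5))) + 5 = -75] subtract 5: x sits inside (… + 5), so sub: -2*(-5*(x - 5)) = -80.
Step 4. [-2*(-5*(x - 5)) = -80] divide by the outer -2, so div: -5*(x - 5) = 40.
Step 5. [-5*(x - 5) = 40] -5·(inner) — divide through by -5, so div: x - 5 = -8.
Step 6. [x - 5 = -8] the outer -5 inverts by adding 5, so sub: x = -3.

Answer: x ∈ {-3}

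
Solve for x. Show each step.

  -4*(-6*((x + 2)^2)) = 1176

Step 1. [-4*(-6*((x + 2)^2)) = 1176] -4 out front; divide by -4. So div: -6*((x + 2)^2) = -294.
Step 2. [-6*((x + 2)^2) = -294] LHS = -6·(…); ÷-6 both sides. So div: (x + 2)^2 = 49.
Step 3. [(x + 2)^2 = 49] 49 ≥ 0, LHS is (·)² — take ±√, so sqrt: x + 2 = 7 or -7.
Step 4. [x + 2 = 7 or -7] subtract 2: x sits inside (… + 2). So sub: x = 5 or -9.

Answer: x ∈ {-9, 5}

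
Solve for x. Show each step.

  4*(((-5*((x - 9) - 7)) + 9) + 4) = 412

Step 1. [4*(((-5*((x - 9) - 7)) + 9) + 4) = 412] 4·(inner) — divide through by 4. So div: ((-5*((x - 9) - 7)) + 9) + 4 = 103.
Step 2. [((-5*((x - 9) - 7)) + 9) + 4 = 103] +4 is outermost — subtract 4 both sides ⇒ sub: (-5*((x - 9) - 7)) + 9 = 99.
Step 3. [(-5*((x - 9) - 7)) + 9 = 99] subtract 9: x sits inside (… + 9), so sub: -5*((x - 9) - 7) = 90.
Step 4. [-5*((x - 9) - 7) = 90] LHS = -5·(…); ÷-5 both sides ⇒ div: (x - 9) - 7 = -18.
Step 5. [(x - 9) - 7 = -18] 7 comes off first (add 7). So sub: x - 9 = -11.
Step 6. [x - 9 = -11] add 9: x sits inside (… - 9). So sub: x = -2.

Answer: x ∈ {-2}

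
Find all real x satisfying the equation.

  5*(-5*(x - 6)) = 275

Step 1. [5*(-5*(x - 6)) = 275] LHS = 5·(…); ÷5 both sides ⇒ div: -5*(x - 6) = 55.
Step 2. [-5*(x - 6) = 55] -5·(inner) — divide through by -5. So div: x - 6 = -11.
Step 3. [x - 6 = -11] add 6: x sits inside (… - 6). So sub: x = -5.

Answer: x ∈ {-5}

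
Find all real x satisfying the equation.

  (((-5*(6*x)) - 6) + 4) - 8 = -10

Step 1. [(((-5*(6*x)) - 6) + 4) - 8 = -10] the outer -8 inverts by adding 8, so sub: ((-5*(6*x)) - 6) + 4 = -2.
Step 2. [((-5*(6*x)) - 6) + 4 = -2] +4 is outermost — subtract 4 both sides ⇒ sub: (-5*(6*x)) - 6 = -6.
Step 3. [(-5*(6*x)) - 6 = -6] 6 comes off first (add 6). So sub: -5*(6*x) = 0.
Step 4. [-5*(6*x) = 0] -5·(inner) — divide through by -5. So div: 6*x = 0.
Step 5. [6*x = 0] divide by the outer 6, so div: x = 0.

Answer: x ∈ {0}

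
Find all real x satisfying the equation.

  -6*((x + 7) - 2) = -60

Step 1. [-6*((x + 7) - 2) = -60] divide by the outer -6, so div: (x + 7) - 2 = 10.
Step 2. [(x + 7) - 2 = 10] 2 comes off first (add 2). So sub: x + 7 = 12.
Step 3. [x + 7 = 12] subtract 7: x sits inside (… + 7). So sub: x = 5.

Answer: x ∈ {5}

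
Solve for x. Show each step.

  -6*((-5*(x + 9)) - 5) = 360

Step 1. [-6*((-5*(x + 9)) - 5) = 360] -6·(inner) — divide through by -6 ⇒ div: (-5*(x + 9)) - 5 = -60.
Step 2. [(-5*(x + 9)) - 5 = -60] peel the -5: add 5 from each side, so sub: -5*(x + 9) = -55.
Step 3. [-5*(x + 9) = -55] divide by the outer -5. So div: x + 9 = 11.
Step 4. [x + 9 = 11] peel the +9: subtract 9 from each side, so sub: x = 2.

Answer: x ∈ {2}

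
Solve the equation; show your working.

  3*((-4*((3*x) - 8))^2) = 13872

Step 1. [3*((-4*((3*x) - 8))^2) = 13872] LHS = 3·(…); ÷3 both sides ⇒ div: (-4*((3*x) - 8))^2 = 4624.
Step 2. [(-4*((3*x) - 8))^2 = 4624] LHS squared, RHS 4624 ≥ 0: apply √ (±), so sqrt: -4*((3*x) - 8) = 68 or -68.
Step 3. [-4*((3*x) - 8) = 68 or -68] leading coefficient -4: divide by -4, so div: (3*x) - 8 = -17 or 17.
Step 4. [(3*x) - 8 = -17 or 17] peel the -8: add 8 from each side ⇒ sub: 3*x = -9 or 25.
Step 5. [3*x = -9 or 25] leading coefficient 3: divide by 3, so div: x = -3 or 25/3.

Answer: x ∈ {-3, 25/3}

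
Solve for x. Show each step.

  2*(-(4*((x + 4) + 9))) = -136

Step 1. [2*(-(4*((x + 4) + 9))) = -136] divide by the outer 2. So div: -(4*((x + 4) + 9)) = -68.
Step 2. [-(4*((x + 4) + 9)) = -68] flip signs both sides. So neg: 4*((x + 4) + 9) = 68.
Step 3. [4*((x + 4) + 9) = 68] 4·(inner) — divide through by 4, so div: (x + 4) + 9 = 17.
Step 4. [(x + 4) + 9 = 17] subtract 9: x sits inside (… + 9) ⇒ sub: x + 4 = 8.
Step 5. [x + 4 = 8] peel the +4: subtract 4 from each side. So sub: x = 4.

Answer: x ∈ {4}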